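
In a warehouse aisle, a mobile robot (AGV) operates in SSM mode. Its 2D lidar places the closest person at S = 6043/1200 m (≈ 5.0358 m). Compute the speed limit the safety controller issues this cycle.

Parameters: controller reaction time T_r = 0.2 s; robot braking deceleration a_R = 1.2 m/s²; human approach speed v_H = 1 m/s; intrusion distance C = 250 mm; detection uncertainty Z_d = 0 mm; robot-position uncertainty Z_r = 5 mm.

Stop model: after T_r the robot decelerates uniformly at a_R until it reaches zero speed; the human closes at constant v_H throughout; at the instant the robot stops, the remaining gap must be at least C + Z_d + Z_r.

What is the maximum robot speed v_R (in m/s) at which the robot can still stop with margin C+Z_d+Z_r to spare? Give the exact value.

v_R_max = 23/10 m/s = 2.3000 m/s

quadratic (5/12)·v² + (31/30)·v + (-5497/1200) = 0
  disc = (31/30)² − 4·(5/12)·(-5497/1200) = 3481/400 ; √disc = 59/20
  v_R = (−(31/30) + 59/20) / (2·(5/12)) = 23/10 m/s
check:
T_s = v_R/a_R = (23/10)/(6/5) = 1.9167 s
reaction-phase robot travel = 2.3000·0.2000 = 0.4600 m
robot covers 2.3000·1.9167 − ½·1.2000·1.9167² = 2.2042 m while stopping
person approaches 1.0000·(0.2000+1.9167) = 2.1167 m
residual clearance needed = 0.2500+0.0000+0.0050 = 0.2550 m
sum ≈ 0.4600+2.2042+2.1167+0.2550 ≈ 5.0358 m = S ✓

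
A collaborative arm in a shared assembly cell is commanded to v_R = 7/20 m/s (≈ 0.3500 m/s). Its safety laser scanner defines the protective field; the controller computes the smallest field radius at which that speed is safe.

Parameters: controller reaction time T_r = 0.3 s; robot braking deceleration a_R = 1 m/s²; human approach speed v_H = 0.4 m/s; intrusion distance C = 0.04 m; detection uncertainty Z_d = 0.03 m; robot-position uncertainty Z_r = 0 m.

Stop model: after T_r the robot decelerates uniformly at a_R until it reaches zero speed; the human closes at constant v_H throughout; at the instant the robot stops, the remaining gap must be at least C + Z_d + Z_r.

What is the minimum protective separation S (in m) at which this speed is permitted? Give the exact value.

S_min = 397/800 m = 0.4963 m

stop time T_s = (7/20)/1 = 0.3500 s
robot covers v_R·T_r = 0.3500·0.3000 = 0.1050 m before braking
robot under decel: 0.3500²/(2·1.0000) = 0.0612 m
human over T_r+T_s: 0.4000·(0.3000+0.3500) = 0.2600 m
residual clearance needed = 0.0400+0.0300+0.0000 = 0.0700 m
S_min ≈ 0.1050+0.0612+0.2600+0.0700  ⇒  S_min = 397/800 m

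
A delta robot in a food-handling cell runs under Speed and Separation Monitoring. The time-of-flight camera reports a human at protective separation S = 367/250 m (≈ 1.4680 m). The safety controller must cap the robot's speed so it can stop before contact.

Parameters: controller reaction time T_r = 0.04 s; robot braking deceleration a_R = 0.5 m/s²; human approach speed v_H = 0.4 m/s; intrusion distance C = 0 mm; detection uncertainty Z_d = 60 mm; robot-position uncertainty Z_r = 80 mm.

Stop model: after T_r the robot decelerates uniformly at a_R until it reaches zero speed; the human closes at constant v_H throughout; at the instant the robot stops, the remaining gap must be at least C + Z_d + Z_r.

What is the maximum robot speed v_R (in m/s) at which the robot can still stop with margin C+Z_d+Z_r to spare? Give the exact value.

v_R_max = 4/5 m/s = 0.8000 m/s

collect terms ⇒ (1)·v_R² + (21/25)·v_R + (-164/125) = 0
  disc = (21/25)² − 4·(1)·(-164/125) = 3721/625 ; √disc = 61/25
  v_R = (−(21/25) + 61/25) / (2·(1)) = 4/5 m/s
check:
braking lasts T_s = (4/5)/(1/2) = 1.6000 s
robot in T_r: 0.8000·0.0400 = 0.0320 m
robot covers 0.8000·1.6000 − ½·0.5000·1.6000² = 0.6400 m while stopping
human over T_r+T_s: 0.4000·(0.0400+1.6000) = 0.6560 m
C+Z_d+Z_r = 0.0000+0.0600+0.0800 = 0.1400 m
sum ≈ 0.0320+0.6400+0.6560+0.1400 ≈ 1.4680 m = S ✓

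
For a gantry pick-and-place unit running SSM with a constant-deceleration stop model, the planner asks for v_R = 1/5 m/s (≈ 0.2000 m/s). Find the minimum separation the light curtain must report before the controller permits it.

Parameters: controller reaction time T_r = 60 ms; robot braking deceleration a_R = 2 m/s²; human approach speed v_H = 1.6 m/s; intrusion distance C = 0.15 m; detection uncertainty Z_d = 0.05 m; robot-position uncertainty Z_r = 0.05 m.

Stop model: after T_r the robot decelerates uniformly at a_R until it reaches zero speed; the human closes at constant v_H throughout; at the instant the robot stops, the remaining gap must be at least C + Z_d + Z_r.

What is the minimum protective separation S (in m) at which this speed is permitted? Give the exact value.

stop time T_s = (1/5)/2 = 0.1000 s
robot covers v_R·T_r = 0.2000·0.0600 = 0.0120 m before braking
braking distance = 0.2000²/(2·2.0000) = 0.0100 m
human closes 1.6000·0.1600 = 0.2560 m
C+Z_d+Z_r = 0.1500+0.0500+0.0500 = 0.2500 m
S_min ≈ 0.0120+0.0100+0.2560+0.2500  ⇒  S_min = 66/125 m

S_min = 66/125 m = 0.5280 m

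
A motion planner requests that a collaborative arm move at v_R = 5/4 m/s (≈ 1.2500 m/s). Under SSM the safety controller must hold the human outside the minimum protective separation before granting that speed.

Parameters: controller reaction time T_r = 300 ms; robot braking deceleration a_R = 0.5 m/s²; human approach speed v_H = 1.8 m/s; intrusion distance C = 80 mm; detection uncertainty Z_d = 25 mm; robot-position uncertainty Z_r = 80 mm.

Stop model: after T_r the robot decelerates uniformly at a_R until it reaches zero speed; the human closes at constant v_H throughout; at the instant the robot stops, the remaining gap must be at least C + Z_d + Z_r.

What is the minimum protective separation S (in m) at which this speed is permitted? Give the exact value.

S_min = 573/80 m = 7.1625 m

T_s = v_R/a_R = (5/4)/(1/2) = 2.5000 s
robot covers v_R·T_r = 1.2500·0.3000 = 0.3750 m before braking
robot under decel: 1.2500²/(2·0.5000) = 1.5625 m
human closes 1.8000·2.8000 = 5.0400 m
C+Z_d+Z_r = 0.0800+0.0250+0.0800 = 0.1850 m
S_min ≈ 0.3750+1.5625+5.0400+0.1850  ⇒  S_min = 573/80 m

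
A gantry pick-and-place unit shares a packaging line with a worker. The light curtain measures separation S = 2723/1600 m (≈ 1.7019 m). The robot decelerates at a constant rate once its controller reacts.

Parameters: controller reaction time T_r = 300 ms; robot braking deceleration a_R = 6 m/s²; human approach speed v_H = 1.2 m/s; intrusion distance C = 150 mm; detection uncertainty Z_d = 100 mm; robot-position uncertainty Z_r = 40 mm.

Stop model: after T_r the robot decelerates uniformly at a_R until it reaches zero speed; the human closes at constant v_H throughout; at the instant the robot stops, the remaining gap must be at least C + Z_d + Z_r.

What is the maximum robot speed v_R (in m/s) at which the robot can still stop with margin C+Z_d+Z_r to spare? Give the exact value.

v_R_max = 33/20 m/s = 1.6500 m/s

quadratic (1/12)·v² + (1/2)·v + (-1683/1600) = 0
  disc = (1/2)² − 4·(1/12)·(-1683/1600) = 961/1600 ; √disc = 31/40
  v_R = (−(1/2) + 31/40) / (2·(1/12)) = 33/20 m/s
check:
braking lasts T_s = (33/20)/6 = 0.2750 s
robot in T_r: 1.6500·0.3000 = 0.4950 m
braking distance = 1.6500²/(2·6.0000) = 0.2269 m
human over T_r+T_s: 1.2000·(0.3000+0.2750) = 0.6900 m
residual clearance needed = 0.1500+0.1000+0.0400 = 0.2900 m
sum ≈ 0.4950+0.2269+0.6900+0.2900 ≈ 1.7019 m = S ✓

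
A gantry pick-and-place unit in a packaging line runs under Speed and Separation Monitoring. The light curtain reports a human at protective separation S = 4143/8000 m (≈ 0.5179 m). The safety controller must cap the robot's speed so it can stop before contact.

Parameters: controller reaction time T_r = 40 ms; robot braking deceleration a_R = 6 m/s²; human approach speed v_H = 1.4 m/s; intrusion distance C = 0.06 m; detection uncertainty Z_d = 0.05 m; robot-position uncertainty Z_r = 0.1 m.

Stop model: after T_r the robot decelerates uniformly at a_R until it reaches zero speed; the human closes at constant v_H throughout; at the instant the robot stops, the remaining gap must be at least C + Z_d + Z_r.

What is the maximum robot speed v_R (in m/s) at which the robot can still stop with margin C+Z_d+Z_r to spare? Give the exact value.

v_R_max = 3/4 m/s = 0.7500 m/s

at the boundary: (1/12)·v² + (41/150)·v + (-403/1600) = 0
  disc = (41/150)² − 4·(1/12)·(-403/1600) = 57121/360000 ; √disc = 239/600
  v_R = (−(41/150) + 239/600) / (2·(1/12)) = 3/4 m/s
check:
T_s = v_R/a_R = (3/4)/6 = 0.1250 s
robot in T_r: 0.7500·0.0400 = 0.0300 m
braking distance = 0.7500²/(2·6.0000) = 0.0469 m
human over T_r+T_s: 1.4000·(0.0400+0.1250) = 0.2310 m
residual clearance needed = 0.0600+0.0500+0.1000 = 0.2100 m
sum ≈ 0.0300+0.0469+0.2310+0.2100 ≈ 0.5179 m = S ✓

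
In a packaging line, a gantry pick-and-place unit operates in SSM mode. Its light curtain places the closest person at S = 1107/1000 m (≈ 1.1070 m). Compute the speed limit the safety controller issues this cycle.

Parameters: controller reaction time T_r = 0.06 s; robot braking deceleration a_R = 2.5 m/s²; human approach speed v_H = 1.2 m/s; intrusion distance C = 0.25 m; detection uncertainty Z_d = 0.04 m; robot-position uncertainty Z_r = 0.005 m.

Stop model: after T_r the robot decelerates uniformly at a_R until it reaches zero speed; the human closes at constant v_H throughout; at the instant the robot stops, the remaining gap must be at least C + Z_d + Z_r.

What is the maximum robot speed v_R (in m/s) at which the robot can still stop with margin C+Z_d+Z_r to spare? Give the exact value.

v_R_max = 1 m/s = 1.0000 m/s

quadratic (1/5)·v² + (27/50)·v + (-37/50) = 0
  disc = (27/50)² − 4·(1/5)·(-37/50) = 2209/2500 ; √disc = 47/50
  v_R = (−(27/50) + 47/50) / (2·(1/5)) = 1 m/s
check:
stop time T_s = 1/(5/2) = 0.4000 s
robot covers v_R·T_r = 1.0000·0.0600 = 0.0600 m before braking
braking distance = 1.0000²/(2·2.5000) = 0.2000 m
human over T_r+T_s: 1.2000·(0.0600+0.4000) = 0.5520 m
margins: 0.2500+0.0400+0.0050 = 0.2950 m
sum ≈ 0.0600+0.2000+0.5520+0.2950 ≈ 1.1070 m = S ✓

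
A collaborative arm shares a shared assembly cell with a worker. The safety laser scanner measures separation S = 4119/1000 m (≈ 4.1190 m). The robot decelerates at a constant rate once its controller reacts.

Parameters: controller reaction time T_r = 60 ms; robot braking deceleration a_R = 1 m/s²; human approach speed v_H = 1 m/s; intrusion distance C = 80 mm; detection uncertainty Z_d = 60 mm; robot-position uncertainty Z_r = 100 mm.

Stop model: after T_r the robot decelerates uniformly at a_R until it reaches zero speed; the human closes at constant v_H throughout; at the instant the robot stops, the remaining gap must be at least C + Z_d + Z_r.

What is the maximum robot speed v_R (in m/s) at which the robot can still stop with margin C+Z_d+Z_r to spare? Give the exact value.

at the boundary: (1/2)·v² + (53/50)·v + (-3819/1000) = 0
  disc = (53/50)² − 4·(1/2)·(-3819/1000) = 5476/625 ; √disc = 74/25
  v_R = (−(53/50) + 74/25) / (2·(1/2)) = 19/10 m/s
check:
stop time T_s = (19/10)/1 = 1.9000 s
robot in T_r: 1.9000·0.0600 = 0.1140 m
braking distance = 1.9000²/(2·1.0000) = 1.8050 m
human closes 1.0000·1.9600 = 1.9600 m
margins: 0.0800+0.0600+0.1000 = 0.2400 m
sum ≈ 0.1140+1.8050+1.9600+0.2400 ≈ 4.1190 m = S ✓

v_R_max = 19/10 m/s = 1.9000 m/s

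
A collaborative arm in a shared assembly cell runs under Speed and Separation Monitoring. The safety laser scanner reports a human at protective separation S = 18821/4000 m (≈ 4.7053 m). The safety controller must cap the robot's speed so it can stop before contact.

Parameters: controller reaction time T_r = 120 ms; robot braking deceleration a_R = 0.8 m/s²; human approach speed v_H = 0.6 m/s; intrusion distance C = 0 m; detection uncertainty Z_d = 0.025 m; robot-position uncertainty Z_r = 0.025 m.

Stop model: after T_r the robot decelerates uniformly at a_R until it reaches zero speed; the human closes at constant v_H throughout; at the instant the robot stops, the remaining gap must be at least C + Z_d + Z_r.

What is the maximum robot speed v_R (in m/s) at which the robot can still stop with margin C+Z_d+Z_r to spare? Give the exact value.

v_R_max = 21/10 m/s = 2.1000 m/s

collect terms ⇒ (5/8)·v_R² + (87/100)·v_R + (-18333/4000) = 0
  disc = (87/100)² − 4·(5/8)·(-18333/4000) = 488601/40000 ; √disc = 699/200
  v_R = (−(87/100) + 699/200) / (2·(5/8)) = 21/10 m/s
check:
braking lasts T_s = (21/10)/(4/5) = 2.6250 s
robot in T_r: 2.1000·0.1200 = 0.2520 m
robot under decel: 2.1000²/(2·0.8000) = 2.7563 m
human closes 0.6000·2.7450 = 1.6470 m
margins: 0.0000+0.0250+0.0250 = 0.0500 m
sum ≈ 0.2520+2.7563+1.6470+0.0500 ≈ 4.7053 m = S ✓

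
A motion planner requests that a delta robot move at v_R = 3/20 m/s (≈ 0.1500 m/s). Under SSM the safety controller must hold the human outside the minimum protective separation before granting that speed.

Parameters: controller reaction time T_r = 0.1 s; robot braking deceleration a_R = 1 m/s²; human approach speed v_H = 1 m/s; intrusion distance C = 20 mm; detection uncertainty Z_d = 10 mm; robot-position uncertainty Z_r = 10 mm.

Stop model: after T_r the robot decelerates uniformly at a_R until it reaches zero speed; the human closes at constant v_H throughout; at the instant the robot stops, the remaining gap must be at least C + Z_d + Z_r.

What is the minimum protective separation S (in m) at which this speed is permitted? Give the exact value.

stop time T_s = (3/20)/1 = 0.1500 s
robot in T_r: 0.1500·0.1000 = 0.0150 m
robot covers 0.1500·0.1500 − ½·1.0000·0.1500² = 0.0112 m while stopping
person approaches 1.0000·(0.1000+0.1500) = 0.2500 m
C+Z_d+Z_r = 0.0200+0.0100+0.0100 = 0.0400 m
S_min ≈ 0.0150+0.0112+0.2500+0.0400  ⇒  S_min = 253/800 m

S_min = 253/800 m = 0.3162 m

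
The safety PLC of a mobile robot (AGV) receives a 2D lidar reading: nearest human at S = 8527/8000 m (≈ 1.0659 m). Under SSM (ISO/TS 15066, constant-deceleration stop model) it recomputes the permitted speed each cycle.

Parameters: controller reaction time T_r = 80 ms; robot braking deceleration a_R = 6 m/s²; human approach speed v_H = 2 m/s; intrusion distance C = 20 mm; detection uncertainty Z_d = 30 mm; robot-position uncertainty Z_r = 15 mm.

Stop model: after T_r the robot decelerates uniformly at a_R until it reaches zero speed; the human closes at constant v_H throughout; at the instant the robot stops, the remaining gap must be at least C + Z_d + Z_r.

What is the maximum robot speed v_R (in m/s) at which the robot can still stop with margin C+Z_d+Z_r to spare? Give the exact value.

collect terms ⇒ (1/12)·v_R² + (31/75)·v_R + (-6727/8000) = 0
  disc = (31/75)² − 4·(1/12)·(-6727/8000) = 162409/360000 ; √disc = 403/600
  v_R = (−(31/75) + 403/600) / (2·(1/12)) = 31/20 m/s
check:
T_s = v_R/a_R = (31/20)/6 = 0.2583 s
robot in T_r: 1.5500·0.0800 = 0.1240 m
robot covers 1.5500·0.2583 − ½·6.0000·0.2583² = 0.2002 m while stopping
human closes 2.0000·0.3383 = 0.6767 m
C+Z_d+Z_r = 0.0200+0.0300+0.0150 = 0.0650 m
sum ≈ 0.1240+0.2002+0.6767+0.0650 ≈ 1.0659 m = S ✓

v_R_max = 31/20 m/s = 1.5500 m/s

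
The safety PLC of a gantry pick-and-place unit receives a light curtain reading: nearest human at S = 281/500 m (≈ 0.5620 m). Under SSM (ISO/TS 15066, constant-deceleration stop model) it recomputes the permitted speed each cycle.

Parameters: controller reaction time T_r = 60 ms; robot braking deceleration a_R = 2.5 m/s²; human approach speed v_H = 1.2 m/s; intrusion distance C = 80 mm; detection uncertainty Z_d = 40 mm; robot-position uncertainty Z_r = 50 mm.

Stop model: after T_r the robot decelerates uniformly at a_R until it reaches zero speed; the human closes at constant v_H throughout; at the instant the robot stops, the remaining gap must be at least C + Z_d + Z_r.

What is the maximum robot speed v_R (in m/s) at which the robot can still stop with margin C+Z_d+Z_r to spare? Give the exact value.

v_R_max = 1/2 m/s = 0.5000 m/s

quadratic (1/5)·v² + (27/50)·v + (-8/25) = 0
  disc = (27/50)² − 4·(1/5)·(-8/25) = 1369/2500 ; √disc = 37/50
  v_R = (−(27/50) + 37/50) / (2·(1/5)) = 1/2 m/s
check:
braking lasts T_s = (1/2)/(5/2) = 0.2000 s
reaction-phase robot travel = 0.5000·0.0600 = 0.0300 m
braking distance = 0.5000²/(2·2.5000) = 0.0500 m
human closes 1.2000·0.2600 = 0.3120 m
margins: 0.0800+0.0400+0.0500 = 0.1700 m
sum ≈ 0.0300+0.0500+0.3120+0.1700 ≈ 0.5620 m = S ✓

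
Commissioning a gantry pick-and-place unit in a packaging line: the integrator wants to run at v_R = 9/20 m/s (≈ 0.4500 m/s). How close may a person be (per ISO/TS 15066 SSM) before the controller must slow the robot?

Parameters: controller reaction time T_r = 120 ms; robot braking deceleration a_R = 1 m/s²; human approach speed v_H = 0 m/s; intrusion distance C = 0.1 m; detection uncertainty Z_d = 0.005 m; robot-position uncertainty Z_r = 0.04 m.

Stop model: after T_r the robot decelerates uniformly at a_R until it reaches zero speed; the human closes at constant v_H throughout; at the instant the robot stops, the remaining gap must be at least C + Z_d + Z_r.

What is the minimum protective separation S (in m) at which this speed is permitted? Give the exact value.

S_min = 1201/4000 m = 0.3003 m

braking lasts T_s = (9/20)/1 = 0.4500 s
robot covers v_R·T_r = 0.4500·0.1200 = 0.0540 m before braking
robot under decel: 0.4500²/(2·1.0000) = 0.1013 m
human over T_r+T_s: 0.0000·(0.1200+0.4500) = 0.0000 m
C+Z_d+Z_r = 0.1000+0.0050+0.0400 = 0.1450 m
S_min ≈ 0.0540+0.1013+0.0000+0.1450  ⇒  S_min = 1201/4000 m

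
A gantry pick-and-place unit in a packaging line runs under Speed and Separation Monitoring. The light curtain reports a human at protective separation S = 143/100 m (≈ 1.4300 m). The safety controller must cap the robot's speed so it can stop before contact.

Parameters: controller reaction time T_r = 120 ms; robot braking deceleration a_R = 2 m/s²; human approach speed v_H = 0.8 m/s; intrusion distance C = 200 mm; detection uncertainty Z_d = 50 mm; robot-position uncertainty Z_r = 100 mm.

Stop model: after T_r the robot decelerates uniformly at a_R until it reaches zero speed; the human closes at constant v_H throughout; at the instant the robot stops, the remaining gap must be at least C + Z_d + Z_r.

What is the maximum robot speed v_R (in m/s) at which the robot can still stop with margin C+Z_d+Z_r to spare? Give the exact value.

collect terms ⇒ (1/4)·v_R² + (13/25)·v_R + (-123/125) = 0
  disc = (13/25)² − 4·(1/4)·(-123/125) = 784/625 ; √disc = 28/25
  v_R = (−(13/25) + 28/25) / (2·(1/4)) = 6/5 m/s
check:
stop time T_s = (6/5)/2 = 0.6000 s
reaction-phase robot travel = 1.2000·0.1200 = 0.1440 m
robot covers 1.2000·0.6000 − ½·2.0000·0.6000² = 0.3600 m while stopping
human over T_r+T_s: 0.8000·(0.1200+0.6000) = 0.5760 m
residual clearance needed = 0.2000+0.0500+0.1000 = 0.3500 m
sum ≈ 0.1440+0.3600+0.5760+0.3500 ≈ 1.4300 m = S ✓

v_R_max = 6/5 m/s = 1.2000 m/s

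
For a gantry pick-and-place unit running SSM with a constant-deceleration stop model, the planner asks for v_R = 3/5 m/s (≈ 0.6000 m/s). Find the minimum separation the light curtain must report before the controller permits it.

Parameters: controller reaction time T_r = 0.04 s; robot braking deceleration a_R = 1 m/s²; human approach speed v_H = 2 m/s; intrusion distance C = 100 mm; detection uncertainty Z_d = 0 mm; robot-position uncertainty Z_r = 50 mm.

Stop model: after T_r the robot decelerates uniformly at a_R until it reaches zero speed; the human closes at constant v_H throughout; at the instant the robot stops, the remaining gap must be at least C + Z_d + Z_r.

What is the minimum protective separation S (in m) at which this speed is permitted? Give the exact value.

S_min = 817/500 m = 1.6340 m

T_s = v_R/a_R = (3/5)/1 = 0.6000 s
reaction-phase robot travel = 0.6000·0.0400 = 0.0240 m
braking distance = 0.6000²/(2·1.0000) = 0.1800 m
human over T_r+T_s: 2.0000·(0.0400+0.6000) = 1.2800 m
margins: 0.1000+0.0000+0.0500 = 0.1500 m
S_min ≈ 0.0240+0.1800+1.2800+0.1500  ⇒  S_min = 817/500 m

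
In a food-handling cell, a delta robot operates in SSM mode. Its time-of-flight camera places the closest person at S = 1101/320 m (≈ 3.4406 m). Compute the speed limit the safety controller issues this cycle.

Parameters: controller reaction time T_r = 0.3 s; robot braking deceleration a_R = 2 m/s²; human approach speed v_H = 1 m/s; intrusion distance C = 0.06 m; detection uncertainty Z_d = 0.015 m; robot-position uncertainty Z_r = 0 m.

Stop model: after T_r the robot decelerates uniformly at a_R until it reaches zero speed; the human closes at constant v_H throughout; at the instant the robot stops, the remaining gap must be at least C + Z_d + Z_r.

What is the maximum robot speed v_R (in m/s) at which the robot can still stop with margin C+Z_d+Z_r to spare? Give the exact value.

collect terms ⇒ (1/4)·v_R² + (4/5)·v_R + (-981/320) = 0
  disc = (4/5)² − 4·(1/4)·(-981/320) = 5929/1600 ; √disc = 77/40
  v_R = (−(4/5) + 77/40) / (2·(1/4)) = 9/4 m/s
check:
T_s = v_R/a_R = (9/4)/2 = 1.1250 s
robot in T_r: 2.2500·0.3000 = 0.6750 m
robot covers 2.2500·1.1250 − ½·2.0000·1.1250² = 1.2656 m while stopping
human closes 1.0000·1.4250 = 1.4250 m
C+Z_d+Z_r = 0.0600+0.0150+0.0000 = 0.0750 m
sum ≈ 0.6750+1.2656+1.4250+0.0750 ≈ 3.4406 m = S ✓

v_R_max = 9/4 m/s = 2.2500 m/s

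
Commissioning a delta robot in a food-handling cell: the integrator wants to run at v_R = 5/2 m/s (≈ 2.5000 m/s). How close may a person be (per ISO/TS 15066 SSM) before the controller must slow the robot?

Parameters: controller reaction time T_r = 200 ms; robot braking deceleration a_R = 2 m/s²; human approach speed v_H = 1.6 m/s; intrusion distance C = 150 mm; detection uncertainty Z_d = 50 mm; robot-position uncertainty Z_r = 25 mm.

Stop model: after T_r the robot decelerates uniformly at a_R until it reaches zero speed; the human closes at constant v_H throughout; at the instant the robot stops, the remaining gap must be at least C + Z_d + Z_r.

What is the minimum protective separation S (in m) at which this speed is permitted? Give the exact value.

T_s = v_R/a_R = (5/2)/2 = 1.2500 s
reaction-phase robot travel = 2.5000·0.2000 = 0.5000 m
robot covers 2.5000·1.2500 − ½·2.0000·1.2500² = 1.5625 m while stopping
person approaches 1.6000·(0.2000+1.2500) = 2.3200 m
C+Z_d+Z_r = 0.1500+0.0500+0.0250 = 0.2250 m
S_min ≈ 0.5000+1.5625+2.3200+0.2250  ⇒  S_min = 1843/400 m

S_min = 1843/400 m = 4.6075 m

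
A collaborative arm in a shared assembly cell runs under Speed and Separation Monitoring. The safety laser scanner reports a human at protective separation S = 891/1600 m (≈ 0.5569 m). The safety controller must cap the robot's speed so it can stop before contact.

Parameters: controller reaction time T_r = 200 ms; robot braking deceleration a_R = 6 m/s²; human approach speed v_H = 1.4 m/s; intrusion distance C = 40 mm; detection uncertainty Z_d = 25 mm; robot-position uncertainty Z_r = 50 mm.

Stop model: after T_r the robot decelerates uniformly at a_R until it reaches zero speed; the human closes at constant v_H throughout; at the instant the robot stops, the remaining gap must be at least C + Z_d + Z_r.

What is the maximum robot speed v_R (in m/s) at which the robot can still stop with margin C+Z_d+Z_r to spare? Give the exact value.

quadratic (1/12)·v² + (13/30)·v + (-259/1600) = 0
  disc = (13/30)² − 4·(1/12)·(-259/1600) = 3481/14400 ; √disc = 59/120
  v_R = (−(13/30) + 59/120) / (2·(1/12)) = 7/20 m/s
check:
braking lasts T_s = (7/20)/6 = 0.0583 s
robot in T_r: 0.3500·0.2000 = 0.0700 m
robot covers 0.3500·0.0583 − ½·6.0000·0.0583² = 0.0102 m while stopping
human over T_r+T_s: 1.4000·(0.2000+0.0583) = 0.3617 m
C+Z_d+Z_r = 0.0400+0.0250+0.0500 = 0.1150 m
sum ≈ 0.0700+0.0102+0.3617+0.1150 ≈ 0.5569 m = S ✓

v_R_max = 7/20 m/s = 0.3500 m/s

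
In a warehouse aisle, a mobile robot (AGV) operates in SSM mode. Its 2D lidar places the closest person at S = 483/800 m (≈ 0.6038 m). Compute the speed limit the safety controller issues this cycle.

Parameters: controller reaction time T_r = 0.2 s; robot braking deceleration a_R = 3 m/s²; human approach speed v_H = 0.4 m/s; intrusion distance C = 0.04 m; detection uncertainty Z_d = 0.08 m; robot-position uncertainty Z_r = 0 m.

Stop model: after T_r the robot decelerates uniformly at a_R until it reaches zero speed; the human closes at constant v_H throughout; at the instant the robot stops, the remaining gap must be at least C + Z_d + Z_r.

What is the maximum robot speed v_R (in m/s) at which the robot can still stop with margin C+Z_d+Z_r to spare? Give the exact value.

v_R_max = 17/20 m/s = 0.8500 m/s

collect terms ⇒ (1/6)·v_R² + (1/3)·v_R + (-323/800) = 0
  disc = (1/3)² − 4·(1/6)·(-323/800) = 1369/3600 ; √disc = 37/60
  v_R = (−(1/3) + 37/60) / (2·(1/6)) = 17/20 m/s
check:
T_s = v_R/a_R = (17/20)/3 = 0.2833 s
reaction-phase robot travel = 0.8500·0.2000 = 0.1700 m
braking distance = 0.8500²/(2·3.0000) = 0.1204 m
person approaches 0.4000·(0.2000+0.2833) = 0.1933 m
margins: 0.0400+0.0800+0.0000 = 0.1200 m
sum ≈ 0.1700+0.1204+0.1933+0.1200 ≈ 0.6038 m = S ✓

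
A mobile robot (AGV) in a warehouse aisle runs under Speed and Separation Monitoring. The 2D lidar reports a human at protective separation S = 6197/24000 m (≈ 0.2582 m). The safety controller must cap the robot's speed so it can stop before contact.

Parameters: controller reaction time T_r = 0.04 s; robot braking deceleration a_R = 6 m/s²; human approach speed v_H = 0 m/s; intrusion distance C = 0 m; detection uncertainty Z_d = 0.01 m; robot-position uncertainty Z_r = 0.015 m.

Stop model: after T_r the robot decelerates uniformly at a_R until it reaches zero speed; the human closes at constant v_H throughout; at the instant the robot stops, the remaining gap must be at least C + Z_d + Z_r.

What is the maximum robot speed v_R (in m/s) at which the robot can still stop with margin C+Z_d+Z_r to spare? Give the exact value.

collect terms ⇒ (1/12)·v_R² + (1/25)·v_R + (-5597/24000) = 0
  disc = (1/25)² − 4·(1/12)·(-5597/24000) = 28561/360000 ; √disc = 169/600
  v_R = (−(1/25) + 169/600) / (2·(1/12)) = 29/20 m/s
check:
stop time T_s = (29/20)/6 = 0.2417 s
robot covers v_R·T_r = 1.4500·0.0400 = 0.0580 m before braking
braking distance = 1.4500²/(2·6.0000) = 0.1752 m
person approaches 0.0000·(0.0400+0.2417) = 0.0000 m
residual clearance needed = 0.0000+0.0100+0.0150 = 0.0250 m
sum ≈ 0.0580+0.1752+0.0000+0.0250 ≈ 0.2582 m = S ✓

v_R_max = 29/20 m/s = 1.4500 m/s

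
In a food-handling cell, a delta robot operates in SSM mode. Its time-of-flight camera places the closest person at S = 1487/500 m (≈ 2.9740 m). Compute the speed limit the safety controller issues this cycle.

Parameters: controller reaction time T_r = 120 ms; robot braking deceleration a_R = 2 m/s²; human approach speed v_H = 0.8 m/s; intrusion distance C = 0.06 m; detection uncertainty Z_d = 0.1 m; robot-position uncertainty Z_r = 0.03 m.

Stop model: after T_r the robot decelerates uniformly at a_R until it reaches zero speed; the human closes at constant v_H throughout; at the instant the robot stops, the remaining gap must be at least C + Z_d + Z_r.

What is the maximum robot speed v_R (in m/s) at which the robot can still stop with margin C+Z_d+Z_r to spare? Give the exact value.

v_R_max = 12/5 m/s = 2.4000 m/s

at the boundary: (1/4)·v² + (13/25)·v + (-336/125) = 0
  disc = (13/25)² − 4·(1/4)·(-336/125) = 1849/625 ; √disc = 43/25
  v_R = (−(13/25) + 43/25) / (2·(1/4)) = 12/5 m/s
check:
braking lasts T_s = (12/5)/2 = 1.2000 s
reaction-phase robot travel = 2.4000·0.1200 = 0.2880 m
robot covers 2.4000·1.2000 − ½·2.0000·1.2000² = 1.4400 m while stopping
human over T_r+T_s: 0.8000·(0.1200+1.2000) = 1.0560 m
margins: 0.0600+0.1000+0.0300 = 0.1900 m
sum ≈ 0.2880+1.4400+1.0560+0.1900 ≈ 2.9740 m = S ✓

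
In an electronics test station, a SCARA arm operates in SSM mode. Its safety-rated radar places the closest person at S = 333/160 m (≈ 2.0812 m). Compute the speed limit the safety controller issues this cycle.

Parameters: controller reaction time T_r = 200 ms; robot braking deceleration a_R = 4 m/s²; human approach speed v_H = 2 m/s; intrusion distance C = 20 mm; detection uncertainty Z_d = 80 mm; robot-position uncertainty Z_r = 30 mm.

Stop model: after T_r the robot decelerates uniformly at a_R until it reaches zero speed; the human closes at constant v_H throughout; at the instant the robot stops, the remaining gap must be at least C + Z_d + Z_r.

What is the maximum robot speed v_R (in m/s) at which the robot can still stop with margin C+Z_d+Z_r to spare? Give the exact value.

at the boundary: (1/8)·v² + (7/10)·v + (-1241/800) = 0
  disc = (7/10)² − 4·(1/8)·(-1241/800) = 81/64 ; √disc = 9/8
  v_R = (−(7/10) + 9/8) / (2·(1/8)) = 17/10 m/s
check:
T_s = v_R/a_R = (17/10)/4 = 0.4250 s
robot in T_r: 1.7000·0.2000 = 0.3400 m
robot covers 1.7000·0.4250 − ½·4.0000·0.4250² = 0.3613 m while stopping
human over T_r+T_s: 2.0000·(0.2000+0.4250) = 1.2500 m
residual clearance needed = 0.0200+0.0800+0.0300 = 0.1300 m
sum ≈ 0.3400+0.3613+1.2500+0.1300 ≈ 2.0812 m = S ✓

v_R_max = 17/10 m/s = 1.7000 m/s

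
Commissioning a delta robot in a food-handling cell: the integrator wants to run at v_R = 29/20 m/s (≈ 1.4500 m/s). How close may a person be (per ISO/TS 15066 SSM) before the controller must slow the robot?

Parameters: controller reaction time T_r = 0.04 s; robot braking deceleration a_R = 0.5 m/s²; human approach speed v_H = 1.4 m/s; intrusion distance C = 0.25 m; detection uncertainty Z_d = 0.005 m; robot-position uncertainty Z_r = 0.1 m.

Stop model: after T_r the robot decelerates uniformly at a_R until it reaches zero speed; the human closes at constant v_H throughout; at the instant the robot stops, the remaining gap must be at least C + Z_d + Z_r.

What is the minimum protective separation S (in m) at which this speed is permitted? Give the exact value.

T_s = v_R/a_R = (29/20)/(1/2) = 2.9000 s
reaction-phase robot travel = 1.4500·0.0400 = 0.0580 m
robot under decel: 1.4500²/(2·0.5000) = 2.1025 m
human closes 1.4000·2.9400 = 4.1160 m
C+Z_d+Z_r = 0.2500+0.0050+0.1000 = 0.3550 m
S_min ≈ 0.0580+2.1025+4.1160+0.3550  ⇒  S_min = 13263/2000 m

S_min = 13263/2000 m = 6.6315 m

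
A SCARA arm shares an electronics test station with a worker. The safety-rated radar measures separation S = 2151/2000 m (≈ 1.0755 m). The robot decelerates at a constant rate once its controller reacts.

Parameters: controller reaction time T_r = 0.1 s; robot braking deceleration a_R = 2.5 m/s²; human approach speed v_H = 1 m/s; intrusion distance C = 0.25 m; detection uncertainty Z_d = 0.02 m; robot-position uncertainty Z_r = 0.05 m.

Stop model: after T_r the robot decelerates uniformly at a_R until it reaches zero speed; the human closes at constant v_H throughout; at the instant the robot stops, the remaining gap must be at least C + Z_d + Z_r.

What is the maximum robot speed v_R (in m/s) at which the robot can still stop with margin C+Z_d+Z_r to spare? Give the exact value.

quadratic (1/5)·v² + (1/2)·v + (-1311/2000) = 0
  disc = (1/2)² − 4·(1/5)·(-1311/2000) = 484/625 ; √disc = 22/25
  v_R = (−(1/2) + 22/25) / (2·(1/5)) = 19/20 m/s
check:
stop time T_s = (19/20)/(5/2) = 0.3800 s
robot covers v_R·T_r = 0.9500·0.1000 = 0.0950 m before braking
robot under decel: 0.9500²/(2·2.5000) = 0.1805 m
human closes 1.0000·0.4800 = 0.4800 m
C+Z_d+Z_r = 0.2500+0.0200+0.0500 = 0.3200 m
sum ≈ 0.0950+0.1805+0.4800+0.3200 ≈ 1.0755 m = S ✓

v_R_max = 19/20 m/s = 0.9500 m/s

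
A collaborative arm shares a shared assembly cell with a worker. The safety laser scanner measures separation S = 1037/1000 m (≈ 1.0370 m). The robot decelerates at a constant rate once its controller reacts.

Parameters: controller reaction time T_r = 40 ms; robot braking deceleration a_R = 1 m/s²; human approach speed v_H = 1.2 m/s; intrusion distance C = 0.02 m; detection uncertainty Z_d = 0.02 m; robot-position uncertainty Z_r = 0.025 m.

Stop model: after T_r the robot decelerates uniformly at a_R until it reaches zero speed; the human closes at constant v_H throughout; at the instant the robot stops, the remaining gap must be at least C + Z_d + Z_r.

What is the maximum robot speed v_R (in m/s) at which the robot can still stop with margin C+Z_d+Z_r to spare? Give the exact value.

v_R_max = 3/5 m/s = 0.6000 m/s

collect terms ⇒ (1/2)·v_R² + (31/25)·v_R + (-231/250) = 0
  disc = (31/25)² − 4·(1/2)·(-231/250) = 2116/625 ; √disc = 46/25
  v_R = (−(31/25) + 46/25) / (2·(1/2)) = 3/5 m/s
check:
stop time T_s = (3/5)/1 = 0.6000 s
robot covers v_R·T_r = 0.6000·0.0400 = 0.0240 m before braking
braking distance = 0.6000²/(2·1.0000) = 0.1800 m
person approaches 1.2000·(0.0400+0.6000) = 0.7680 m
margins: 0.0200+0.0200+0.0250 = 0.0650 m
sum ≈ 0.0240+0.1800+0.7680+0.0650 ≈ 1.0370 m = S ✓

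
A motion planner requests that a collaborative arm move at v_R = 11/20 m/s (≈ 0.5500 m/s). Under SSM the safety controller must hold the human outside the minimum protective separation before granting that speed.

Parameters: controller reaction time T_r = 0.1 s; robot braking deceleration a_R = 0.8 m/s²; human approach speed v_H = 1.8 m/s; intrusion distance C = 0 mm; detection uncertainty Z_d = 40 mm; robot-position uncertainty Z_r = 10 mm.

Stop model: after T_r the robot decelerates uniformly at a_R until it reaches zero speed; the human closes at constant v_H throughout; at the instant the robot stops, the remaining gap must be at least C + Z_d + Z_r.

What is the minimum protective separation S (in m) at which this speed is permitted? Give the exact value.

T_s = v_R/a_R = (11/20)/(4/5) = 0.6875 s
robot covers v_R·T_r = 0.5500·0.1000 = 0.0550 m before braking
braking distance = 0.5500²/(2·0.8000) = 0.1891 m
human closes 1.8000·0.7875 = 1.4175 m
margins: 0.0000+0.0400+0.0100 = 0.0500 m
S_min ≈ 0.0550+0.1891+1.4175+0.0500  ⇒  S_min = 5477/3200 m

S_min = 5477/3200 m = 1.7116 m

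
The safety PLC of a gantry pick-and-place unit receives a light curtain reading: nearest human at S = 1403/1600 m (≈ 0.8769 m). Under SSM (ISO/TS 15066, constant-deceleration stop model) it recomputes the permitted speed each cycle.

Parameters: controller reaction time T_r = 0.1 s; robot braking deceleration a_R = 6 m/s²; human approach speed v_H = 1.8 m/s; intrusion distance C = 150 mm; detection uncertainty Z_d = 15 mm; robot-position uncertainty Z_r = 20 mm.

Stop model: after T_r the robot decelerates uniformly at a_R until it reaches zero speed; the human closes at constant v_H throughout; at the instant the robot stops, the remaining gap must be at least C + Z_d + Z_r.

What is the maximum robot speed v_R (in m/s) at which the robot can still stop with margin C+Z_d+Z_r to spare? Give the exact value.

v_R_max = 21/20 m/s = 1.0500 m/s

quadratic (1/12)·v² + (2/5)·v + (-819/1600) = 0
  disc = (2/5)² − 4·(1/12)·(-819/1600) = 529/1600 ; √disc = 23/40
  v_R = (−(2/5) + 23/40) / (2·(1/12)) = 21/20 m/s
check:
stop time T_s = (21/20)/6 = 0.1750 s
reaction-phase robot travel = 1.0500·0.1000 = 0.1050 m
braking distance = 1.0500²/(2·6.0000) = 0.0919 m
human closes 1.8000·0.2750 = 0.4950 m
margins: 0.1500+0.0150+0.0200 = 0.1850 m
sum ≈ 0.1050+0.0919+0.4950+0.1850 ≈ 0.8769 m = S ✓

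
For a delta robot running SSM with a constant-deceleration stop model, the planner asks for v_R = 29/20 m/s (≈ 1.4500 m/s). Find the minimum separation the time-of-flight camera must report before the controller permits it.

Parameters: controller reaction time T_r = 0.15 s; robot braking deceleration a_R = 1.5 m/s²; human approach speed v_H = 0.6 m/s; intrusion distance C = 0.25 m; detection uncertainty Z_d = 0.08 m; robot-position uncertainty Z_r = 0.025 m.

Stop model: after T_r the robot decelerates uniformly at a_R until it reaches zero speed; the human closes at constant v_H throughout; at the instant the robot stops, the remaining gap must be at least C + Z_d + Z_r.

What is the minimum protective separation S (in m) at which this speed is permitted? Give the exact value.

S_min = 583/300 m = 1.9433 m

braking lasts T_s = (29/20)/(3/2) = 0.9667 s
robot covers v_R·T_r = 1.4500·0.1500 = 0.2175 m before braking
braking distance = 1.4500²/(2·1.5000) = 0.7008 m
human closes 0.6000·1.1167 = 0.6700 m
residual clearance needed = 0.2500+0.0800+0.0250 = 0.3550 m
S_min ≈ 0.2175+0.7008+0.6700+0.3550  ⇒  S_min = 583/300 m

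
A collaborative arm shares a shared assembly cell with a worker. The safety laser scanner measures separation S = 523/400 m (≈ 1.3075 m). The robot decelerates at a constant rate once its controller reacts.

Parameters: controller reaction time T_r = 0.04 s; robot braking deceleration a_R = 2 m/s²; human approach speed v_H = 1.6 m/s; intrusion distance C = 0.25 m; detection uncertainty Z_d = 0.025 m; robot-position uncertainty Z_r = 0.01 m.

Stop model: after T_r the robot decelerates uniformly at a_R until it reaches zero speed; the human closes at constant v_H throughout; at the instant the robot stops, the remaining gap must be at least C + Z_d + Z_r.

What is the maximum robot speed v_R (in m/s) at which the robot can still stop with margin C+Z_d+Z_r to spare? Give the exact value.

v_R_max = 9/10 m/s = 0.9000 m/s

collect terms ⇒ (1/4)·v_R² + (21/25)·v_R + (-1917/2000) = 0
  disc = (21/25)² − 4·(1/4)·(-1917/2000) = 16641/10000 ; √disc = 129/100
  v_R = (−(21/25) + 129/100) / (2·(1/4)) = 9/10 m/s
check:
T_s = v_R/a_R = (9/10)/2 = 0.4500 s
robot covers v_R·T_r = 0.9000·0.0400 = 0.0360 m before braking
braking distance = 0.9000²/(2·2.0000) = 0.2025 m
person approaches 1.6000·(0.0400+0.4500) = 0.7840 m
C+Z_d+Z_r = 0.2500+0.0250+0.0100 = 0.2850 m
sum ≈ 0.0360+0.2025+0.7840+0.2850 ≈ 1.3075 m = S ✓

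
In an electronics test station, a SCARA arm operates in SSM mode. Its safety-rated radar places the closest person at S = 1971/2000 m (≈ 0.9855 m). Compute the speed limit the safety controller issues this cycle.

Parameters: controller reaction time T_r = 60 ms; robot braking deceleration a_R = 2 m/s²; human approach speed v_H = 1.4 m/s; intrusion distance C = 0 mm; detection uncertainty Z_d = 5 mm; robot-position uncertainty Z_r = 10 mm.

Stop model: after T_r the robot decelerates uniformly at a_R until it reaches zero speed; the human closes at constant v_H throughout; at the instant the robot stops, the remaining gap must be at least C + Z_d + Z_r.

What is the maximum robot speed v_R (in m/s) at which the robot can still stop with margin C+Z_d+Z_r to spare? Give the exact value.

v_R_max = 9/10 m/s = 0.9000 m/s

quadratic (1/4)·v² + (19/25)·v + (-1773/2000) = 0
  disc = (19/25)² − 4·(1/4)·(-1773/2000) = 14641/10000 ; √disc = 121/100
  v_R = (−(19/25) + 121/100) / (2·(1/4)) = 9/10 m/s
check:
braking lasts T_s = (9/10)/2 = 0.4500 s
robot in T_r: 0.9000·0.0600 = 0.0540 m
robot covers 0.9000·0.4500 − ½·2.0000·0.4500² = 0.2025 m while stopping
human closes 1.4000·0.5100 = 0.7140 m
margins: 0.0000+0.0050+0.0100 = 0.0150 m
sum ≈ 0.0540+0.2025+0.7140+0.0150 ≈ 0.9855 m = S ✓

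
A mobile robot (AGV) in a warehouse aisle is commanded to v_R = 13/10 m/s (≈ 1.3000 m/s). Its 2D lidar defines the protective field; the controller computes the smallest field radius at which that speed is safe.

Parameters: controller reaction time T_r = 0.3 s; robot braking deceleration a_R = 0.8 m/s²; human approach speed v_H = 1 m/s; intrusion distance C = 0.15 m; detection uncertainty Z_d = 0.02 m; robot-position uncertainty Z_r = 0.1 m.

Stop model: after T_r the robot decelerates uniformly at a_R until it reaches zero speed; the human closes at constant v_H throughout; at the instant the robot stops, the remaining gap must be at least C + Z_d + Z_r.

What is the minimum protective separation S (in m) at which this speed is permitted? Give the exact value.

S_min = 2913/800 m = 3.6412 m

braking lasts T_s = (13/10)/(4/5) = 1.6250 s
robot covers v_R·T_r = 1.3000·0.3000 = 0.3900 m before braking
robot under decel: 1.3000²/(2·0.8000) = 1.0562 m
person approaches 1.0000·(0.3000+1.6250) = 1.9250 m
margins: 0.1500+0.0200+0.1000 = 0.2700 m
S_min ≈ 0.3900+1.0562+1.9250+0.2700  ⇒  S_min = 2913/800 m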